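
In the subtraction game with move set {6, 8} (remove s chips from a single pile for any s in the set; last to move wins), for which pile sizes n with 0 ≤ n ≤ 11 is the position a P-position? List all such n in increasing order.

0, 1, 2, 3, 4, 5

Grundy values for subtraction set {6, 8}:
g(0) = mex{} = 0
g(1) = mex{} = 0
g(2) = mex{} = 0
g(3) = mex{} = 0
g(4) = mex{} = 0
g(5) = mex{} = 0
g(6) = mex{0} = 1
g(7) = mex{0} = 1
g(8) = mex{0} = 1
g(9) = mex{0} = 1
g(10) = mex{0} = 1
g(11) = mex{0} = 1
The P-positions (g = 0) in 0..11 are 0, 1, 2, 3, 4, 5.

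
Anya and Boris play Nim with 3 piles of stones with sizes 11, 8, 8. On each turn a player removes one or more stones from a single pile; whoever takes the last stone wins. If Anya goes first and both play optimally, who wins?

Nim-sum: 11 XOR 8 XOR 8 = 11.
The nim-sum is 11 ≠ 0, so this is an N-position: the player to move can win; Anya has a winning move.

Anya wins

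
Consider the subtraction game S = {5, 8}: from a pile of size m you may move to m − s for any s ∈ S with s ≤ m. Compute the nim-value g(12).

2

Compute g(0), g(1), … for moves {5, 8}:
g(0) = mex{} = 0
g(1) = mex{} = 0
g(2) = mex{} = 0
g(3) = mex{} = 0
g(4) = mex{} = 0
g(5) = mex{0} = 1
g(6) = mex{0} = 1
g(7) = mex{0} = 1
g(8) = mex{0} = 1
g(9) = mex{0} = 1
g(10) = mex{0,1} = 2
g(11) = mex{0,1} = 2
g(12) = mex{0,1} = 2
So g(12) = 2.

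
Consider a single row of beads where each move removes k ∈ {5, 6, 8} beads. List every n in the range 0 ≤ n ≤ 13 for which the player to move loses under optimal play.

Grundy values for subtraction set {5, 6, 8}:
k:     0  1  2  3  4  5  6  7  8  9 10 11 12 13
g(k):  0  0  0  0  0  1  1  1  1  1  2  2  2  0
The P-positions (g = 0) in 0..13 are 0, 1, 2, 3, 4, 13.

0, 1, 2, 3, 4, 13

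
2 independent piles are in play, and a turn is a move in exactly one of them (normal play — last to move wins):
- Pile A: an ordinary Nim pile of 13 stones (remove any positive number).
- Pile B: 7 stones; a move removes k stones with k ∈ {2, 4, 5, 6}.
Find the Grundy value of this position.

14

Pile A is a plain Nim pile of size 13, so its Grundy value is 13.
Grundy values for pile B (subtraction set {2, 4, 5, 6}):
g(0) = mex{} = 0
g(1) = mex{} = 0
g(2) = mex{0} = 1
g(3) = mex{0} = 1
g(4) = mex{0,1} = 2
g(5) = mex{0,1} = 2
g(6) = mex{0,1,2} = 3
g(7) = mex{0,1,2} = 3
So g(7) = 3.
The value of a disjunctive sum is the nim-sum of the parts.
Combined value = 13 ⊕ 3 = 14.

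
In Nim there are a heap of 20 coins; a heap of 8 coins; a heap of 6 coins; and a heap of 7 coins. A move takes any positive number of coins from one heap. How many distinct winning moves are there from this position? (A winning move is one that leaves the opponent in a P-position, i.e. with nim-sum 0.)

1

In binary:
  10100  (20)
  01000  (8)
  00110  (6)
  00111  (7)
  -----
  11101  (29)
The overall nim-sum is X = 29. A heap of size p has a winning move iff p XOR X < p (reduce it to p XOR X).
  20: 20 XOR 29 = 9 < 20 — winning move (to 9).
  8: 8 XOR 29 = 21 ≥ 8 — no move.
  6: 6 XOR 29 = 27 ≥ 6 — no move.
  7: 7 XOR 29 = 26 ≥ 7 — no move.
That gives 1 winning move.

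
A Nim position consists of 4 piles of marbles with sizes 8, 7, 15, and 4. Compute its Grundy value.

4

Write each in binary and XOR column by column:
  1000  (8)
  0111  (7)
  1111  (15)
  0100  (4)
  ----
  0100  (4)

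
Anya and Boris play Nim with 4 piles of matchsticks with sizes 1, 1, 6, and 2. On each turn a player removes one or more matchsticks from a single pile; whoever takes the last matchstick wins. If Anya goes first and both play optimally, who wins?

Anya wins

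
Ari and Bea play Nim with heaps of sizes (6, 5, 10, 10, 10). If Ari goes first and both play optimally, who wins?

Ari wins

Compute the nim-sum pairwise:
6 XOR 5 = 3
3 XOR 10 = 9
9 XOR 10 = 3
3 XOR 10 = 9
The nim-sum is 9 ≠ 0, so this is an N-position: the player to move can win; Ari has a winning move.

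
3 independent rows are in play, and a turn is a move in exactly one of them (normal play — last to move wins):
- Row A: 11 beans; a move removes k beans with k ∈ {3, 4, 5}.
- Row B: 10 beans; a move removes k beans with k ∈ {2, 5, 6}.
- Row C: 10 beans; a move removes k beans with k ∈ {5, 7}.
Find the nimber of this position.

2

For row A, compute g(0), g(1), … with moves {3, 4, 5}:
g(0) = mex{} = 0
g(1) = mex{} = 0
g(2) = mex{} = 0
g(3) = mex{0} = 1
g(4) = mex{0} = 1
g(5) = mex{0} = 1
g(6) = mex{0,1} = 2
g(7) = mex{0,1} = 2
g(8) = mex{1} = 0
g(9) = mex{1,2} = 0
g(10) = mex{1,2} = 0
g(11) = mex{0,2} = 1
So g(11) = 1.
Build the Grundy sequence for row B with g(k) = mex{g(k−s) : s ∈ {2, 5, 6}, s ≤ k}:
g(0) = mex{} = 0
g(1) = mex{} = 0
g(2) = mex{0} = 1
g(3) = mex{0} = 1
g(4) = mex{1} = 0
g(5) = mex{0,1} = 2
g(6) = mex{0} = 1
g(7) = mex{0,1,2} = 3
g(8) = mex{1} = 0
g(9) = mex{0,1,3} = 2
g(10) = mex{0,2} = 1
So g(10) = 1.
Grundy values for row C (subtraction set {5, 7}):
g(0) = mex{} = 0
g(1) = mex{} = 0
g(2) = mex{} = 0
g(3) = mex{} = 0
g(4) = mex{} = 0
g(5) = mex{0} = 1
g(6) = mex{0} = 1
g(7) = mex{0} = 1
g(8) = mex{0} = 1
g(9) = mex{0} = 1
g(10) = mex{0,1} = 2
So g(10) = 2.
The value of a disjunctive sum is the nim-sum of the parts.
Combined value = 1 ⊕ 1 ⊕ 2 = 2.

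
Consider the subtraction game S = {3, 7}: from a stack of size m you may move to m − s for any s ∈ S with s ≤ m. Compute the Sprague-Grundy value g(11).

0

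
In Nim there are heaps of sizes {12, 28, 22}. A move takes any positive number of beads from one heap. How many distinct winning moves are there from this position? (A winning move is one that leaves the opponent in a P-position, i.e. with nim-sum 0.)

Bitwise XOR of the heap sizes:
  01100  (12)
  11100  (28)
  10110  (22)
  -----
  00110  (6)
The overall nim-sum is X = 6. A heap of size p has a winning move iff p XOR X < p (reduce it to p XOR X).
  12: 12 XOR 6 = 10 < 12 — winning move (to 10).
  28: 28 XOR 6 = 26 < 28 — winning move (to 26).
  22: 22 XOR 6 = 16 < 22 — winning move (to 16).
That gives 3 winning moves.

3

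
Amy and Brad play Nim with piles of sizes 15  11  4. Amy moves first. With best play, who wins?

Brad wins

Nim-sum: 15 ⊕ 11 ⊕ 4 = 0.
The nim-sum is 0, so this is a P-position: the player to move is in a losing position under optimal play; Amy is about to move from it and so loses — Brad wins.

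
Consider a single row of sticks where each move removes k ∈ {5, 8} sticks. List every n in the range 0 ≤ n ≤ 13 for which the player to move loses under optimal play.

0, 1, 2, 3, 4, 13

Build the Grundy sequence with g(k) = mex{g(k−s) : s ∈ {5, 8}, s ≤ k}:
k:     0  1  2  3  4  5  6  7  8  9 10 11 12 13
g(k):  0  0  0  0  0  1  1  1  1  1  2  2  2  0
The P-positions (g = 0) in 0..13 are 0, 1, 2, 3, 4, 13.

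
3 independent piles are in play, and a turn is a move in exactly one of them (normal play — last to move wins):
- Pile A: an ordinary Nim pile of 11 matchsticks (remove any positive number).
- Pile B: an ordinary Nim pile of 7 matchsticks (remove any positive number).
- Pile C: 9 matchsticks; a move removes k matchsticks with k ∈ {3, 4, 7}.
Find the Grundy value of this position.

15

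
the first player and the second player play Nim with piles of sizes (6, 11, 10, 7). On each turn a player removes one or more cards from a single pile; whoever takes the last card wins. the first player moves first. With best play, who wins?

the second player wins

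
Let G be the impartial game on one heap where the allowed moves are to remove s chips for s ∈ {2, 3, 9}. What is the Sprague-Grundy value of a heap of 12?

Build the Grundy sequence with g(k) = mex{g(k−s) : s ∈ {2, 3, 9}, s ≤ k}:
k:     0  1  2  3  4  5  6  7  8  9 10 11 12
g(k):  0  0  1  1  2  0  0  1  1  2  2  0  0
So g(12) = 0.

0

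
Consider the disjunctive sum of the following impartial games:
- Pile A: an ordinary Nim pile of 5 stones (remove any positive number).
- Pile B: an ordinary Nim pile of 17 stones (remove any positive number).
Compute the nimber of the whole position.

20

Pile A is a plain Nim pile of size 5, so its Grundy value is 5.
Pile B is a plain Nim pile of size 17, so its Grundy value is 17.
The value of a disjunctive sum is the nim-sum of the parts.
Combined value = 5 XOR 17 = 20.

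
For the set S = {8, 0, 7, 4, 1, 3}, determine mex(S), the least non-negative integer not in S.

The values 0, 1 are all present; 2 is the first non-negative integer missing from the set.

2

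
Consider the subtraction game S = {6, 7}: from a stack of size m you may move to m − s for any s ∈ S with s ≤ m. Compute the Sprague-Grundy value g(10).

Grundy values for subtraction set {6, 7}:
g(0) = mex{} = 0
g(1) = mex{} = 0
g(2) = mex{} = 0
g(3) = mex{} = 0
g(4) = mex{} = 0
g(5) = mex{} = 0
g(6) = mex{0} = 1
g(7) = mex{0} = 1
g(8) = mex{0} = 1
g(9) = mex{0} = 1
g(10) = mex{0} = 1
So g(10) = 1.

1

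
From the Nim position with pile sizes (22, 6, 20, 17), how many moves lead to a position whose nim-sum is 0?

3

Compute the nim-sum pairwise:
22 ^ 6 = 16
16 ^ 20 = 4
4 ^ 17 = 21
The overall nim-sum is X = 21. A pile of size p has a winning move iff p XOR X < p (reduce it to p XOR X).
  22: 22 XOR 21 = 3 < 22 — winning move (to 3).
  6: 6 XOR 21 = 19 ≥ 6 — no move.
  20: 20 XOR 21 = 1 < 20 — winning move (to 1).
  17: 17 XOR 21 = 4 < 17 — winning move (to 4).
That gives 3 winning moves.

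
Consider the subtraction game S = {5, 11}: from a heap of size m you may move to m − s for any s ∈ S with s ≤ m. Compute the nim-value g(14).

2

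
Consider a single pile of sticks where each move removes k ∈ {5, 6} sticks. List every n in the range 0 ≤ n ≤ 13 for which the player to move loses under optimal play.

0, 1, 2, 3, 4, 11, 12, 13

Compute g(0), g(1), … for moves {5, 6}:
g(0) = mex{} = 0
g(1) = mex{} = 0
g(2) = mex{} = 0
g(3) = mex{} = 0
g(4) = mex{} = 0
g(5) = mex{0} = 1
g(6) = mex{0} = 1
g(7) = mex{0} = 1
g(8) = mex{0} = 1
g(9) = mex{0} = 1
g(10) = mex{0,1} = 2
g(11) = mex{1} = 0
g(12) = mex{1} = 0
g(13) = mex{1} = 0
The P-positions (g = 0) in 0..13 are 0, 1, 2, 3, 4, 11, 12, 13.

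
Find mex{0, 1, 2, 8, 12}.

3

The values 0, 1, 2 are all present; 3 is the first non-negative integer missing from the set.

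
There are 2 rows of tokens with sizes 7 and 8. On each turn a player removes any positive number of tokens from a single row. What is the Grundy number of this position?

Compute the nim-sum pairwise:
7 ⊕ 8 = 15

15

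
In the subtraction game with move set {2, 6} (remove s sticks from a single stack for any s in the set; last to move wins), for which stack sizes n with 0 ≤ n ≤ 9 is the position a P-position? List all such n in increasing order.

Grundy values for subtraction set {2, 6}:
k:     0  1  2  3  4  5  6  7  8  9
g(k):  0  0  1  1  0  0  1  1  0  0
The P-positions (g = 0) in 0..9 are 0, 1, 4, 5, 8, 9.

0, 1, 4, 5, 8, 9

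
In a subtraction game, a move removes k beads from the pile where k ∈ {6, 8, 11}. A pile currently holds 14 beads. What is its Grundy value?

Build the Grundy sequence with g(k) = mex{g(k−s) : s ∈ {6, 8, 11}, s ≤ k}:
g(0) = mex{} = 0
g(1) = mex{} = 0
g(2) = mex{} = 0
g(3) = mex{} = 0
g(4) = mex{} = 0
g(5) = mex{} = 0
g(6) = mex{0} = 1
g(7) = mex{0} = 1
g(8) = mex{0} = 1
g(9) = mex{0} = 1
g(10) = mex{0} = 1
g(11) = mex{0} = 1
g(12) = mex{0,1} = 2
g(13) = mex{0,1} = 2
g(14) = mex{0,1} = 2
So g(14) = 2.

2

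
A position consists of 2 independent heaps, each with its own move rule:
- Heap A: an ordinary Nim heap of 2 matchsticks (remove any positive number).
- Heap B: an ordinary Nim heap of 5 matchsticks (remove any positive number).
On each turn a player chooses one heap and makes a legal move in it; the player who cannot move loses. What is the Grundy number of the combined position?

Heap A is a plain Nim heap of size 2, so its Grundy value is 2.
Heap B is a plain Nim heap of size 5, so its Grundy value is 5.
By the Sprague-Grundy theorem, the Grundy value of a sum of independent games is the XOR of the component values.
Combined value = 2 XOR 5 = 7.

7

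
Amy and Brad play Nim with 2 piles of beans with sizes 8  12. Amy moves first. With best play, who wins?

Amy wins

Bitwise XOR of the heap sizes:
  1000  (8)
  1100  (12)
  ----
  0100  (4)
The nim-sum is 4 ≠ 0, so this is an N-position: the player to move can win; Amy has a winning move.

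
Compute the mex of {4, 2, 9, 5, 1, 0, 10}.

The values 0, 1, 2 are all present; 3 is the first non-negative integer missing from the set.

3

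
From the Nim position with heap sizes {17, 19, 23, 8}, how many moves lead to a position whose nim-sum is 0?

3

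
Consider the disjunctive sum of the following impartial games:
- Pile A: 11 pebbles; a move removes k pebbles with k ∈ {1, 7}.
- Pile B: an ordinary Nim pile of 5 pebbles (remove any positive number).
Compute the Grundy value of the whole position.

4

For pile A, compute g(0), g(1), … with moves {1, 7}:
k:     0  1  2  3  4  5  6  7  8  9 10 11
g(k):  0  1  0  1  0  1  0  1  0  1  0  1
So g(11) = 1.
Pile B is a plain Nim pile of size 5, so its Grundy value is 5.
The value of a disjunctive sum is the nim-sum of the parts.
Combined value = 1 ⊕ 5 = 4.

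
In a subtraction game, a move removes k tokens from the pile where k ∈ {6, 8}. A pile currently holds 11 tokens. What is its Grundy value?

Build the Grundy sequence with g(k) = mex{g(k−s) : s ∈ {6, 8}, s ≤ k}:
k:     0  1  2  3  4  5  6  7  8  9 10 11
g(k):  0  0  0  0  0  0  1  1  1  1  1  1
So g(11) = 1.

1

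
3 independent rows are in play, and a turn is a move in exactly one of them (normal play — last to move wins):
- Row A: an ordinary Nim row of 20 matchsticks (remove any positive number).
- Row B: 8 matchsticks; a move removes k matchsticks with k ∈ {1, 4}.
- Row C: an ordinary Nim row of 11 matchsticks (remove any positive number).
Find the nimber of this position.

Row A is a plain Nim row of size 20, so its Grundy value is 20.
For row B, compute g(0), g(1), … with moves {1, 4}:
g(0) = mex{} = 0
g(1) = mex{0} = 1
g(2) = mex{1} = 0
g(3) = mex{0} = 1
g(4) = mex{0,1} = 2
g(5) = mex{1,2} = 0
g(6) = mex{0} = 1
g(7) = mex{1} = 0
g(8) = mex{0,2} = 1
So g(8) = 1.
Row C is a plain Nim row of size 11, so its Grundy value is 11.
By the Sprague-Grundy theorem, the Grundy value of a sum of independent games is the XOR of the component values.
Combined value = 20 ⊕ 1 ⊕ 11 = 30.

30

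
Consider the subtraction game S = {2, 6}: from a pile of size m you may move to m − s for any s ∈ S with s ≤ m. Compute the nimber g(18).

1

Compute g(0), g(1), … for moves {2, 6}:
k:     0  1  2  3  4  5  6  7  8  9 10 11 12 13 14 15 16 17 18
g(k):  0  0  1  1  0  0  1  1  0  0  1  1  0  0  1  1  0  0  1
So g(18) = 1.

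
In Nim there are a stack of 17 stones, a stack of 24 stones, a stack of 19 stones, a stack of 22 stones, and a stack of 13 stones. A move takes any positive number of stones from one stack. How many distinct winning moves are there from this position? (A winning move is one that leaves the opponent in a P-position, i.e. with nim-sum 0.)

3

Compute the nim-sum pairwise:
17 ^ 24 = 9
9 ^ 19 = 26
26 ^ 22 = 12
12 ^ 13 = 1
The overall nim-sum is X = 1. A stack of size p has a winning move iff p XOR X < p (reduce it to p XOR X).
  17: 17 XOR 1 = 16 < 17 — winning move (to 16).
  24: 24 XOR 1 = 25 ≥ 24 — no move.
  19: 19 XOR 1 = 18 < 19 — winning move (to 18).
  22: 22 XOR 1 = 23 ≥ 22 — no move.
  13: 13 XOR 1 = 12 < 13 — winning move (to 12).
That gives 3 winning moves.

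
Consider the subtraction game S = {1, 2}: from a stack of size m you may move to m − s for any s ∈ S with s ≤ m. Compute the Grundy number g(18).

Grundy values for subtraction set {1, 2}:
k:     0  1  2  3  4  5  6  7  8  9 10 11 12 13 14 15 16 17 18
g(k):  0  1  2  0  1  2  0  1  2  0  1  2  0  1  2  0  1  2  0
So g(18) = 0.

0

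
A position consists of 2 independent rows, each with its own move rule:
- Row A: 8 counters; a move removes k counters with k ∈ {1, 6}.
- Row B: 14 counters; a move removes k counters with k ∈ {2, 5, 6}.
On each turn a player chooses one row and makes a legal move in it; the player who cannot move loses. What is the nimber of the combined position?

0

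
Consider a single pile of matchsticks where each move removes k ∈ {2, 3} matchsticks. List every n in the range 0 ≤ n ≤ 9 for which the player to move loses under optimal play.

Grundy values for subtraction set {2, 3}:
g(0) = mex{} = 0
g(1) = mex{} = 0
g(2) = mex{0} = 1
g(3) = mex{0} = 1
g(4) = mex{0,1} = 2
g(5) = mex{1} = 0
g(6) = mex{1,2} = 0
g(7) = mex{0,2} = 1
g(8) = mex{0} = 1
g(9) = mex{0,1} = 2
The P-positions (g = 0) in 0..9 are 0, 1, 5, 6.

0, 1, 5, 6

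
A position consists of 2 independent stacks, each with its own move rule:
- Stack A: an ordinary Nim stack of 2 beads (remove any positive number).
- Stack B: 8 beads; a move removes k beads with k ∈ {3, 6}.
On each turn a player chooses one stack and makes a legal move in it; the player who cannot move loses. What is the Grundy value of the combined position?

0

Stack A is a plain Nim stack of size 2, so its Grundy value is 2.
Build the Grundy sequence for stack B with g(k) = mex{g(k−s) : s ∈ {3, 6}, s ≤ k}:
g(0) = mex{} = 0
g(1) = mex{} = 0
g(2) = mex{} = 0
g(3) = mex{0} = 1
g(4) = mex{0} = 1
g(5) = mex{0} = 1
g(6) = mex{0,1} = 2
g(7) = mex{0,1} = 2
g(8) = mex{0,1} = 2
So g(8) = 2.
By the Sprague-Grundy theorem, the Grundy value of a sum of independent games is the XOR of the component values.
Combined value = 2 XOR 2 = 0.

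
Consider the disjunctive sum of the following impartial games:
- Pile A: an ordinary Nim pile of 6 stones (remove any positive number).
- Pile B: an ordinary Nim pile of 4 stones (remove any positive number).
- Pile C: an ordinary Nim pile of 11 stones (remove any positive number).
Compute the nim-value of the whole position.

9

Pile A is a plain Nim pile of size 6, so its Grundy value is 6.
Pile B is a plain Nim pile of size 4, so its Grundy value is 4.
Pile C is a plain Nim pile of size 11, so its Grundy value is 11.
The value of a disjunctive sum is the nim-sum of the parts.
Combined value = 6 ⊕ 4 ⊕ 11 = 9.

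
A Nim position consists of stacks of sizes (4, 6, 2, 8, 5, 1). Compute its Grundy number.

Compute the nim-sum pairwise:
4 ⊕ 6 = 2
2 ⊕ 2 = 0
0 ⊕ 8 = 8
8 ⊕ 5 = 13
13 ⊕ 1 = 12

12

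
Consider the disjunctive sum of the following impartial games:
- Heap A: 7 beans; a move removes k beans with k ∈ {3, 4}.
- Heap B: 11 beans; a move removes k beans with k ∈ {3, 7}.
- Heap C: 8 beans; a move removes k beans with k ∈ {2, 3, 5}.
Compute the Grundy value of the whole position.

0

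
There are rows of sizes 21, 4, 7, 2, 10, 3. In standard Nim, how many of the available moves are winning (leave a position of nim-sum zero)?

Nim-sum: 21 ⊕ 4 ⊕ 7 ⊕ 2 ⊕ 10 ⊕ 3 = 29.
The overall nim-sum is X = 29. A row of size p has a winning move iff p XOR X < p (reduce it to p XOR X).
  21: 21 XOR 29 = 8 < 21 — winning move (to 8).
  4: 4 XOR 29 = 25 ≥ 4 — no move.
  7: 7 XOR 29 = 26 ≥ 7 — no move.
  2: 2 XOR 29 = 31 ≥ 2 — no move.
  10: 10 XOR 29 = 23 ≥ 10 — no move.
  3: 3 XOR 29 = 30 ≥ 3 — no move.
That gives 1 winning move.

1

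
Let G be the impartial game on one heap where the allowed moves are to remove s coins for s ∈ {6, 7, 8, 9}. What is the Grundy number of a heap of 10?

Compute g(0), g(1), … for moves {6, 7, 8, 9}:
k:     0  1  2  3  4  5  6  7  8  9 10
g(k):  0  0  0  0  0  0  1  1  1  1  1
So g(10) = 1.

1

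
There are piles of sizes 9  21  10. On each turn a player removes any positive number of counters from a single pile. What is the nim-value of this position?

22

Compute the nim-sum pairwise:
9 XOR 21 = 28
28 XOR 10 = 22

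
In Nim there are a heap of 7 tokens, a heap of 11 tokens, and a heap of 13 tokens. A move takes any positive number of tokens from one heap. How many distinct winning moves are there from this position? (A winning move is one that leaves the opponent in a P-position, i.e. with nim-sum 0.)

3

In binary:
  0111  (7)
  1011  (11)
  1101  (13)
  ----
  0001  (1)
The overall nim-sum is X = 1. A heap of size p has a winning move iff p XOR X < p (reduce it to p XOR X).
  7: 7 XOR 1 = 6 < 7 — winning move (to 6).
  11: 11 XOR 1 = 10 < 11 — winning move (to 10).
  13: 13 XOR 1 = 12 < 13 — winning move (to 12).
That gives 3 winning moves.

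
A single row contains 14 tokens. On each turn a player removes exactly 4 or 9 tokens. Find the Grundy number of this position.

0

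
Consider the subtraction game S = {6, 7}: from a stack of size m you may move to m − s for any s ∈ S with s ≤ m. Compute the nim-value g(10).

Build the Grundy sequence with g(k) = mex{g(k−s) : s ∈ {6, 7}, s ≤ k}:
k:     0  1  2  3  4  5  6  7  8  9 10
g(k):  0  0  0  0  0  0  1  1  1  1  1
So g(10) = 1.

1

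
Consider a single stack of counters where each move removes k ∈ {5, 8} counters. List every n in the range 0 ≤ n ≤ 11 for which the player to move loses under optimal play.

0, 1, 2, 3, 4

Grundy values for subtraction set {5, 8}:
k:     0  1  2  3  4  5  6  7  8  9 10 11
g(k):  0  0  0  0  0  1  1  1  1  1  2  2
The P-positions (g = 0) in 0..11 are 0, 1, 2, 3, 4.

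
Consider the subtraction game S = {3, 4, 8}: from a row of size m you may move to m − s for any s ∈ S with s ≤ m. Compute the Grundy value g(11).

3

Grundy values for subtraction set {3, 4, 8}:
g(0) = mex{} = 0
g(1) = mex{} = 0
g(2) = mex{} = 0
g(3) = mex{0} = 1
g(4) = mex{0} = 1
g(5) = mex{0} = 1
g(6) = mex{0,1} = 2
g(7) = mex{1} = 0
g(8) = mex{0,1} = 2
g(9) = mex{0,1,2} = 3
g(10) = mex{0,2} = 1
g(11) = mex{0,1,2} = 3
So g(11) = 3.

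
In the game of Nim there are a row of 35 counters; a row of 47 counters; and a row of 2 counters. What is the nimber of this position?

14

Bitwise XOR of the heap sizes:
  100011  (35)
  101111  (47)
  000010  (2)
  ------
  001110  (14)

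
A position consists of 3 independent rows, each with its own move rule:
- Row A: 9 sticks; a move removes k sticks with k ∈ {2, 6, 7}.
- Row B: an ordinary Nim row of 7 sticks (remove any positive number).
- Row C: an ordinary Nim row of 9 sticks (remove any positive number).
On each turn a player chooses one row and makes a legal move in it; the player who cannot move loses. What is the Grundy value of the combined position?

14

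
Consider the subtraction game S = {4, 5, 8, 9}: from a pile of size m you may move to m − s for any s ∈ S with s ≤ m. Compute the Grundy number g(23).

2

Compute g(0), g(1), … for moves {4, 5, 8, 9}:
k:     0  1  2  3  4  5  6  7  8  9 10 11 12 13 14 15 16 17 18 19 20 21 22 23
g(k):  0  0  0  0  1  1  1  1  2  2  2  2  3  0  0  0  0  1  1  1  1  2  2  2
So g(23) = 2.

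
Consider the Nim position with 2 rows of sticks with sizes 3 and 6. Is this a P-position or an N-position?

N-position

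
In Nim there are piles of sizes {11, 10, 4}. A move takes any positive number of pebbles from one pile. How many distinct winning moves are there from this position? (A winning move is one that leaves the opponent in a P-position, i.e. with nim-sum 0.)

1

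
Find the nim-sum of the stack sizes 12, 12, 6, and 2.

Compute the nim-sum pairwise:
12 XOR 12 = 0
0 XOR 6 = 6
6 XOR 2 = 4

4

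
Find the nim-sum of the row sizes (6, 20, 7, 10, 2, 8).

Compute the nim-sum pairwise:
6 XOR 20 = 18
18 XOR 7 = 21
21 XOR 10 = 31
31 XOR 2 = 29
29 XOR 8 = 21

21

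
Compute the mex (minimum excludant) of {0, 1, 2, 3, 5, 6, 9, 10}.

The values 0, 1, 2, 3 are all present; 4 is the first non-negative integer missing from the set.

4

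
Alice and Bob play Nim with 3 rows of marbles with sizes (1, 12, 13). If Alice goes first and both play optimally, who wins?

Bob wins

In binary:
  0001  (1)
  1100  (12)
  1101  (13)
  ----
  0000  (0)
The nim-sum is 0, so this is a P-position: the player to move is in a losing position under optimal play; Alice is about to move from it and so loses — Bob wins.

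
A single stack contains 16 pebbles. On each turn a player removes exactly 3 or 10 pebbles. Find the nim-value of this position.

1

Compute g(0), g(1), … for moves {3, 10}:
k:     0  1  2  3  4  5  6  7  8  9 10 11 12 13 14 15 16
g(k):  0  0  0  1  1  1  0  0  0  1  1  1  2  0  0  0  1
So g(16) = 1.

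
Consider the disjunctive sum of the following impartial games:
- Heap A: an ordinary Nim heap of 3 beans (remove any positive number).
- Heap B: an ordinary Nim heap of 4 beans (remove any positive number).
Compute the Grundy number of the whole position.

7

Heap A is a plain Nim heap of size 3, so its Grundy value is 3.
Heap B is a plain Nim heap of size 4, so its Grundy value is 4.
The value of a disjunctive sum is the nim-sum of the parts.
Combined value = 3 ⊕ 4 = 7.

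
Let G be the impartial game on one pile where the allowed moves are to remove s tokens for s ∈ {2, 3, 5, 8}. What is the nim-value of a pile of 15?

2

Compute g(0), g(1), … for moves {2, 3, 5, 8}:
k:     0  1  2  3  4  5  6  7  8  9 10 11 12 13 14 15
g(k):  0  0  1  1  2  2  3  0  4  1  3  0  4  1  2  2
So g(15) = 2.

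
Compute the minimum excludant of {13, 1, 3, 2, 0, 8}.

4

The values 0, 1, 2, 3 are all present; 4 is the first non-negative integer missing from the set.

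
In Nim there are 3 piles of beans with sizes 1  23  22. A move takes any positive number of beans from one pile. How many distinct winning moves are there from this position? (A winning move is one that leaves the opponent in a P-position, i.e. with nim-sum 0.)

Nim-sum: 1 ⊕ 23 ⊕ 22 = 0.
The nim-sum is already 0, so every move leaves a nonzero nim-sum — there are no winning moves.

0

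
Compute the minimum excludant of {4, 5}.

0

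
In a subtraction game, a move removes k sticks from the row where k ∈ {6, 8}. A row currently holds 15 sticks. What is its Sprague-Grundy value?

Grundy values for subtraction set {6, 8}:
k:     0  1  2  3  4  5  6  7  8  9 10 11 12 13 14 15
g(k):  0  0  0  0  0  0  1  1  1  1  1  1  2  2  0  0
So g(15) = 0.

0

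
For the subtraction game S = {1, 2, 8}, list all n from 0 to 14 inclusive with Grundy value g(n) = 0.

0, 3, 6, 9, 12

Compute g(0), g(1), … for moves {1, 2, 8}:
k:     0  1  2  3  4  5  6  7  8  9 10 11 12 13 14
g(k):  0  1  2  0  1  2  0  1  2  0  1  2  0  1  2
The P-positions (g = 0) in 0..14 are 0, 3, 6, 9, 12.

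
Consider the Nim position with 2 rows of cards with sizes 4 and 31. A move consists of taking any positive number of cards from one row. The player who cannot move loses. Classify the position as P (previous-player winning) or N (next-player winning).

Bitwise XOR of the heap sizes:
  00100  (4)
  11111  (31)
  -----
  11011  (27)
The nim-sum is 27 ≠ 0, so this is an N-position: the player to move can win.

N-position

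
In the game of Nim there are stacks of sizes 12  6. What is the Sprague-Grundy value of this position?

Compute the nim-sum pairwise:
12 ⊕ 6 = 10

10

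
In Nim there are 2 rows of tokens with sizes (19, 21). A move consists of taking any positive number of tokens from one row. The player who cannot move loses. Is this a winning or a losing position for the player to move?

Winning position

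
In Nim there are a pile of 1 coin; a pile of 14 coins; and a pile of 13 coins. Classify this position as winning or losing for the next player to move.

Compute the nim-sum pairwise:
1 ⊕ 14 = 15
15 ⊕ 13 = 2
The nim-sum is 2 ≠ 0, so this is an N-position: the player to move can win.

Winning position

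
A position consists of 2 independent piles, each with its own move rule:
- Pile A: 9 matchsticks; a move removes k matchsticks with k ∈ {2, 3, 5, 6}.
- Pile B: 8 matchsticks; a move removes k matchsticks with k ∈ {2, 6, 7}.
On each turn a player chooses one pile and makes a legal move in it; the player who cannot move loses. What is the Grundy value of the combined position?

For pile A, compute g(0), g(1), … with moves {2, 3, 5, 6}:
k:     0  1  2  3  4  5  6  7  8  9
g(k):  0  0  1  1  2  2  3  3  0  0
So g(9) = 0.
Build the Grundy sequence for pile B with g(k) = mex{g(k−s) : s ∈ {2, 6, 7}, s ≤ k}:
k:     0  1  2  3  4  5  6  7  8
g(k):  0  0  1  1  0  0  1  1  2
So g(8) = 2.
The value of a disjunctive sum is the nim-sum of the parts.
Combined value = 0 XOR 2 = 2.

2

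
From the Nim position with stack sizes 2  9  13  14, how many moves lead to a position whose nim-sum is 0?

Nim-sum: 2 ^ 9 ^ 13 ^ 14 = 8.
The overall nim-sum is X = 8. A stack of size p has a winning move iff p XOR X < p (reduce it to p XOR X).
  2: 2 XOR 8 = 10 ≥ 2 — no move.
  9: 9 XOR 8 = 1 < 9 — winning move (to 1).
  13: 13 XOR 8 = 5 < 13 — winning move (to 5).
  14: 14 XOR 8 = 6 < 14 — winning move (to 6).
That gives 3 winning moves.

3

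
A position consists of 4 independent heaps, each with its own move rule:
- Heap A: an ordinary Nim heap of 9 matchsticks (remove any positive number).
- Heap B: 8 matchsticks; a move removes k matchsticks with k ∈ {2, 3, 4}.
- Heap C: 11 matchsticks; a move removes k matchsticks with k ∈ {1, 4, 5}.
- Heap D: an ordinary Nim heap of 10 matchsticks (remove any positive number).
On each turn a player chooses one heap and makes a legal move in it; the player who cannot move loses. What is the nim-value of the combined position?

3

Heap A is a plain Nim heap of size 9, so its Grundy value is 9.
For heap B, compute g(0), g(1), … with moves {2, 3, 4}:
g(0) = mex{} = 0
g(1) = mex{} = 0
g(2) = mex{0} = 1
g(3) = mex{0} = 1
g(4) = mex{0,1} = 2
g(5) = mex{0,1} = 2
g(6) = mex{1,2} = 0
g(7) = mex{1,2} = 0
g(8) = mex{0,2} = 1
So g(8) = 1.
Build the Grundy sequence for heap C with g(k) = mex{g(k−s) : s ∈ {1, 4, 5}, s ≤ k}:
g(0) = mex{} = 0
g(1) = mex{0} = 1
g(2) = mex{1} = 0
g(3) = mex{0} = 1
g(4) = mex{0,1} = 2
g(5) = mex{0,1,2} = 3
g(6) = mex{0,1,3} = 2
g(7) = mex{0,1,2} = 3
g(8) = mex{1,2,3} = 0
g(9) = mex{0,2,3} = 1
g(10) = mex{1,2,3} = 0
g(11) = mex{0,2,3} = 1
So g(11) = 1.
Heap D is a plain Nim heap of size 10, so its Grundy value is 10.
The value of a disjunctive sum is the nim-sum of the parts.
Combined value = 9 ⊕ 1 ⊕ 1 ⊕ 10 = 3.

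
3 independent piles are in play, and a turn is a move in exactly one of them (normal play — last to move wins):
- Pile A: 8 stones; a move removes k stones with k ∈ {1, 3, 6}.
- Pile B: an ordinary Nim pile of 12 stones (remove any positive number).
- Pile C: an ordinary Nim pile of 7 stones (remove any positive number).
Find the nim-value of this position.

9

For pile A, compute g(0), g(1), … with moves {1, 3, 6}:
g(0) = mex{} = 0
g(1) = mex{0} = 1
g(2) = mex{1} = 0
g(3) = mex{0} = 1
g(4) = mex{1} = 0
g(5) = mex{0} = 1
g(6) = mex{0,1} = 2
g(7) = mex{0,1,2} = 3
g(8) = mex{0,1,3} = 2
So g(8) = 2.
Pile B is a plain Nim pile of size 12, so its Grundy value is 12.
Pile C is a plain Nim pile of size 7, so its Grundy value is 7.
The value of a disjunctive sum is the nim-sum of the parts.
Combined value = 2 ⊕ 12 ⊕ 7 = 9.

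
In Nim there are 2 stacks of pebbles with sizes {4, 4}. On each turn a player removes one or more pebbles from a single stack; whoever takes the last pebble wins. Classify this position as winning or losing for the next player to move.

Nim-sum: 4 XOR 4 = 0.
The nim-sum is 0, so this is a P-position: the player to move is in a losing position under optimal play.

Losing position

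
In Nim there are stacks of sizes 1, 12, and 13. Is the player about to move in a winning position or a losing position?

Losing position

Compute the nim-sum pairwise:
1 ^ 12 = 13
13 ^ 13 = 0
The nim-sum is 0, so this is a P-position: the player to move is in a losing position under optimal play.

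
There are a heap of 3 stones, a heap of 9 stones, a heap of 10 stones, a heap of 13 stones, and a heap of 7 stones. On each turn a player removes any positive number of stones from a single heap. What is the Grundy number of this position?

Compute the nim-sum pairwise:
3 XOR 9 = 10
10 XOR 10 = 0
0 XOR 13 = 13
13 XOR 7 = 10

10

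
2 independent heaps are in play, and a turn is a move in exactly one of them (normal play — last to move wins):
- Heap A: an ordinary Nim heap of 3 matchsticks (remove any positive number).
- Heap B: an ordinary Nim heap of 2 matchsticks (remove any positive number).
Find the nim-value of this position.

Heap A is a plain Nim heap of size 3, so its Grundy value is 3.
Heap B is a plain Nim heap of size 2, so its Grundy value is 2.
By the Sprague-Grundy theorem, the Grundy value of a sum of independent games is the XOR of the component values.
Combined value = 3 XOR 2 = 1.

1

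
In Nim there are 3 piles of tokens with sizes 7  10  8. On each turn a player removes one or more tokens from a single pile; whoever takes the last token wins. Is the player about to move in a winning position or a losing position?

Winning position

Nim-sum: 7 ^ 10 ^ 8 = 5.
The nim-sum is 5 ≠ 0, so this is an N-position: the player to move can win.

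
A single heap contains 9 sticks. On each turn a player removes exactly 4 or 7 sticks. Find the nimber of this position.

Compute g(0), g(1), … for moves {4, 7}:
k:     0  1  2  3  4  5  6  7  8  9
g(k):  0  0  0  0  1  1  1  1  2  2
So g(9) = 2.

2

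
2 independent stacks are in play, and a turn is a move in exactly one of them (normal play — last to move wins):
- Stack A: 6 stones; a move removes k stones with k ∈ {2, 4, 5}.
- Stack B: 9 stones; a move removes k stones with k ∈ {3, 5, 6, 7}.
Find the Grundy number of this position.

0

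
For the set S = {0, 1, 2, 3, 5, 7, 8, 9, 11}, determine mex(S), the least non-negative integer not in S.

The values 0, 1, 2, 3 are all present; 4 is the first non-negative integer missing from the set.

4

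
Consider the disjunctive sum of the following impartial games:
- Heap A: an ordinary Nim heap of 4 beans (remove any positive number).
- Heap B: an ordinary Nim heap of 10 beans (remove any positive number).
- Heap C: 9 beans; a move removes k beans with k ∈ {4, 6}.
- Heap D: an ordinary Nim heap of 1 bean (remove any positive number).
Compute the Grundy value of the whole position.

13

Heap A is a plain Nim heap of size 4, so its Grundy value is 4.
Heap B is a plain Nim heap of size 10, so its Grundy value is 10.
Build the Grundy sequence for heap C with g(k) = mex{g(k−s) : s ∈ {4, 6}, s ≤ k}:
k:     0  1  2  3  4  5  6  7  8  9
g(k):  0  0  0  0  1  1  1  1  2  2
So g(9) = 2.
Heap D is a plain Nim heap of size 1, so its Grundy value is 1.
By the Sprague-Grundy theorem, the Grundy value of a sum of independent games is the XOR of the component values.
Combined value = 4 ⊕ 10 ⊕ 2 ⊕ 1 = 13.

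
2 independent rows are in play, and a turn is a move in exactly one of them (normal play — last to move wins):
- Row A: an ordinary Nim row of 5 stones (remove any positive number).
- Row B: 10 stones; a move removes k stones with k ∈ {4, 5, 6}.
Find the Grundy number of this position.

Row A is a plain Nim row of size 5, so its Grundy value is 5.
Grundy values for row B (subtraction set {4, 5, 6}):
g(0) = mex{} = 0
g(1) = mex{} = 0
g(2) = mex{} = 0
g(3) = mex{} = 0
g(4) = mex{0} = 1
g(5) = mex{0} = 1
g(6) = mex{0} = 1
g(7) = mex{0} = 1
g(8) = mex{0,1} = 2
g(9) = mex{0,1} = 2
g(10) = mex{1} = 0
So g(10) = 0.
The value of a disjunctive sum is the nim-sum of the parts.
Combined value = 5 XOR 0 = 5.

5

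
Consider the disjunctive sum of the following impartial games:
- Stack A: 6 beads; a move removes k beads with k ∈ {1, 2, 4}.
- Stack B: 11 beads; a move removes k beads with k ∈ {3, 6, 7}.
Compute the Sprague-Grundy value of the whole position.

For stack A, compute g(0), g(1), … with moves {1, 2, 4}:
k:     0  1  2  3  4  5  6
g(k):  0  1  2  0  1  2  0
So g(6) = 0.
Grundy values for stack B (subtraction set {3, 6, 7}):
g(0) = mex{} = 0
g(1) = mex{} = 0
g(2) = mex{} = 0
g(3) = mex{0} = 1
g(4) = mex{0} = 1
g(5) = mex{0} = 1
g(6) = mex{0,1} = 2
g(7) = mex{0,1} = 2
g(8) = mex{0,1} = 2
g(9) = mex{0,1,2} = 3
g(10) = mex{1,2} = 0
g(11) = mex{1,2} = 0
So g(11) = 0.
The value of a disjunctive sum is the nim-sum of the parts.
Combined value = 0 XOR 0 = 0.

0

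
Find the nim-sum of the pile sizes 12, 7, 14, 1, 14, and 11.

1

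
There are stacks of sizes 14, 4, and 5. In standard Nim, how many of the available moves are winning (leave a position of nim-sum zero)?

Bitwise XOR of the heap sizes:
  1110  (14)
  0100  (4)
  0101  (5)
  ----
  1111  (15)
The overall nim-sum is X = 15. A stack of size p has a winning move iff p XOR X < p (reduce it to p XOR X).
  14: 14 XOR 15 = 1 < 14 — winning move (to 1).
  4: 4 XOR 15 = 11 ≥ 4 — no move.
  5: 5 XOR 15 = 10 ≥ 5 — no move.
That gives 1 winning move.

1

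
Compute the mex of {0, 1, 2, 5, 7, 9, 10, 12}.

The values 0, 1, 2 are all present; 3 is the first non-negative integer missing from the set.

3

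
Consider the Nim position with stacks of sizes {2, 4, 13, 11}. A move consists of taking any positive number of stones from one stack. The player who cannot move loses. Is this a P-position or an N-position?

P-position

Compute the nim-sum pairwise:
2 XOR 4 = 6
6 XOR 13 = 11
11 XOR 11 = 0
The nim-sum is 0, so this is a P-position: the player to move is in a losing position under optimal play.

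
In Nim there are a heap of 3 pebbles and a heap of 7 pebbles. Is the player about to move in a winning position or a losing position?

Write each in binary and XOR column by column:
  011  (3)
  111  (7)
  ---
  100  (4)
The nim-sum is 4 ≠ 0, so this is an N-position: the player to move can win.

Winning position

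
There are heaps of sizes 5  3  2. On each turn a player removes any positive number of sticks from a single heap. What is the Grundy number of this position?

4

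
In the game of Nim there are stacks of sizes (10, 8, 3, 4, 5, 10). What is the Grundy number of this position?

10

Bitwise XOR of the heap sizes:
  1010  (10)
  1000  (8)
  0011  (3)
  0100  (4)
  0101  (5)
  1010  (10)
  ----
  1010  (10)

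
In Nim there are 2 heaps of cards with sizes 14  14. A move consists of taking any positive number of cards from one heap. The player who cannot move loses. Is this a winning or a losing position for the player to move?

Losing position

Nim-sum: 14 ⊕ 14 = 0.
The nim-sum is 0, so this is a P-position: the player to move is in a losing position under optimal play.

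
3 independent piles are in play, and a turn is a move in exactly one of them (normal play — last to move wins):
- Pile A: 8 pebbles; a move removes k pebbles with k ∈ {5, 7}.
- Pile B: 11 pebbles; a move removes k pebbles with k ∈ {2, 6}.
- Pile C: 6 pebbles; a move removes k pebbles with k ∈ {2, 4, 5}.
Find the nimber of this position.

Grundy values for pile A (subtraction set {5, 7}):
g(0) = mex{} = 0
g(1) = mex{} = 0
g(2) = mex{} = 0
g(3) = mex{} = 0
g(4) = mex{} = 0
g(5) = mex{0} = 1
g(6) = mex{0} = 1
g(7) = mex{0} = 1
g(8) = mex{0} = 1
So g(8) = 1.
Build the Grundy sequence for pile B with g(k) = mex{g(k−s) : s ∈ {2, 6}, s ≤ k}:
g(0) = mex{} = 0
g(1) = mex{} = 0
g(2) = mex{0} = 1
g(3) = mex{0} = 1
g(4) = mex{1} = 0
g(5) = mex{1} = 0
g(6) = mex{0} = 1
g(7) = mex{0} = 1
g(8) = mex{1} = 0
g(9) = mex{1} = 0
g(10) = mex{0} = 1
g(11) = mex{0} = 1
So g(11) = 1.
Build the Grundy sequence for pile C with g(k) = mex{g(k−s) : s ∈ {2, 4, 5}, s ≤ k}:
k:     0  1  2  3  4  5  6
g(k):  0  0  1  1  2  2  3
So g(6) = 3.
By the Sprague-Grundy theorem, the Grundy value of a sum of independent games is the XOR of the component values.
Combined value = 1 ⊕ 1 ⊕ 3 = 3.

3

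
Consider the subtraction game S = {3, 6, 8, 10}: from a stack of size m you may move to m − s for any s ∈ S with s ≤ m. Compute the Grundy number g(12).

4

Grundy values for subtraction set {3, 6, 8, 10}:
g(0) = mex{} = 0
g(1) = mex{} = 0
g(2) = mex{} = 0
g(3) = mex{0} = 1
g(4) = mex{0} = 1
g(5) = mex{0} = 1
g(6) = mex{0,1} = 2
g(7) = mex{0,1} = 2
g(8) = mex{0,1} = 2
g(9) = mex{0,1,2} = 3
g(10) = mex{0,1,2} = 3
g(11) = mex{0,1,2} = 3
g(12) = mex{0,1,2,3} = 4
So g(12) = 4.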